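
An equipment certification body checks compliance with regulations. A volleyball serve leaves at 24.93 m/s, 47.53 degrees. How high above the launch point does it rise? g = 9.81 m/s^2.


H = (v*sin(theta))^2 / (2*g)
vy = v*sin(theta) = 24.93 * sin(47.53 deg) = 18.3891 m/s
H = vy^2 / (2*g) = 338.1605 / (2*9.81)
H = 338.1605 / 19.62 = 17.2355 m

17.2355 m


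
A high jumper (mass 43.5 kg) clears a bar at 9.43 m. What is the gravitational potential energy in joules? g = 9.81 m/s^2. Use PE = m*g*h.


PE = m * g * h
PE = 43.5 * 9.81 * 9.43
PE = 426.735 * 9.43 = 4024.111 J

4024.111 J


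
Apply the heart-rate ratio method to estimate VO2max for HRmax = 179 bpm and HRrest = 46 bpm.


VO2max = 15.3 * HRmax / HRrest
VO2max = 15.3 * 179 / 46
VO2max = 2738.7 / 46 = 59.537 mL/kg/min

59.537 mL/kg/min


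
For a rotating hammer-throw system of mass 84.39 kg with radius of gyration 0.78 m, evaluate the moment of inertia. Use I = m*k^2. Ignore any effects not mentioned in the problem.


I = m * k^2
I = 84.39 * 0.78^2
I = 84.39 * 0.6084 = 51.3429 kg*m^2

51.3429 kg*m^2


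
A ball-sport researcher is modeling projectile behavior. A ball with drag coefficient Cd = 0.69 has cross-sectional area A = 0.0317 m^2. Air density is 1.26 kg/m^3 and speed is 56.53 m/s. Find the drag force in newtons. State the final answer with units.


Fd = 0.5 * Cd * rho * A * v^2
Fd = 0.5 * 0.69 * 1.26 * 0.0317 * 56.53^2
v^2 = 3195.6409
Fd = 0.5 * 0.69 * 1.26 * 0.0317 * 3195.6409 = 44.0359 N

44.0359 N


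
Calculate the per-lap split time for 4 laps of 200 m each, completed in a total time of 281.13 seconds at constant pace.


Split time = total_time / n_laps = 281.13 / 4
Split time = 70.2825 s per lap

70.2825 s


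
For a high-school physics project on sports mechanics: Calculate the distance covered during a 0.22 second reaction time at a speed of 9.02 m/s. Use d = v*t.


d = v * t
d = 9.02 * 0.22
d = 1.9844 m

1.9844 m


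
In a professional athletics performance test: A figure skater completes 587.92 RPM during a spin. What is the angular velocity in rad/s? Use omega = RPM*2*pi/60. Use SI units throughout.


omega = RPM * 2 * pi / 60
omega = 587.92 * 2 * 3.14159 / 60
omega = 3694.0103 / 60 = 61.5668 rad/s

61.5668 rad/s


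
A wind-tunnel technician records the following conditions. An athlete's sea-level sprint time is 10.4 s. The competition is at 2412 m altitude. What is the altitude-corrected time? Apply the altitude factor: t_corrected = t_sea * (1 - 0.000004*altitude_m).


Correction factor = 1 - 0.000004 * 2412 = 0.990352
t_corrected = t_sea * factor = 10.4 * 0.990352
t_corrected = 10.2997 s

10.2997 s


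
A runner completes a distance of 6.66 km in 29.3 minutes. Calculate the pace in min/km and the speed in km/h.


Pace = time / distance = 29.3 min / 6.66 km = 4.3994 min/km
Speed = distance / time_in_hours = 6.66 / 0.4883 hr
Speed = 13.6382 km/h

4.3994 min/km, 13.6382 km/h


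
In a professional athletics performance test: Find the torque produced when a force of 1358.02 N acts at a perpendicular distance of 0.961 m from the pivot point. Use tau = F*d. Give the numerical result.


tau = F * d
tau = 1358.02 * 0.961
tau = 1305.0572 N*m

1305.0572 N*m


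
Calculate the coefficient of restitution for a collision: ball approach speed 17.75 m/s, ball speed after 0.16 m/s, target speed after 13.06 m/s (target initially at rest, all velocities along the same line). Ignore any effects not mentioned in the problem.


e = (v2_after - v1_after) / (v1_before - v2_before)
Numerator = 13.06 - 0.16 = 12.9
Denominator = 17.75 - 0 = 17.75
e = 12.9 / 17.75 = 0.7268

0.7268


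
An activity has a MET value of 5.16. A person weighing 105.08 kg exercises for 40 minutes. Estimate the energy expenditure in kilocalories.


kcal = MET * mass * time_hr
Convert time: 40 min = 0.6667 hr
kcal = 5.16 * 105.08 * 0.6667
kcal = 361.4752 kcal

361.4752 kcal


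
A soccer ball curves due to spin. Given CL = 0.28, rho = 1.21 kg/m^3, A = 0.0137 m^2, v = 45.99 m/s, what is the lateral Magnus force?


FM = 0.5 * CL * rho * A * v^2
FM = 0.5 * 0.28 * 1.21 * 0.0137 * 45.99^2
v^2 = 2115.0801
FM = 0.5 * 0.28 * 1.21 * 0.0137 * 2115.0801 = 4.9086 N

4.9086 N


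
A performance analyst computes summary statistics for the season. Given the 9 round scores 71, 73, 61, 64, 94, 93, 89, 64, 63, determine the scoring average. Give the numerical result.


Average = sum / n
Sum = 672
Average = 672 / 9 = 74.6667

74.6667


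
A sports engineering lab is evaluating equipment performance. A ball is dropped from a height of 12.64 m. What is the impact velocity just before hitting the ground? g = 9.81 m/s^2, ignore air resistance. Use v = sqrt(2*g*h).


v = sqrt(2 * g * h)
v = sqrt(2 * 9.81 * 12.64)
v = sqrt(247.9968) = 15.7479 m/s

15.7479 m/s


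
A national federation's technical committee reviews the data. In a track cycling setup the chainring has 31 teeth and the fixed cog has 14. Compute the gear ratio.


GR = front_teeth / rear_teeth
GR = 31 / 14
GR = 2.2143

2.2143


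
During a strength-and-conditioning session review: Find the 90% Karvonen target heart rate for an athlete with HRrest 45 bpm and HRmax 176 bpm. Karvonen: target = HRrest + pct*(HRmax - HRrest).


Target = HRrest + pct*(HRmax - HRrest)
Heart rate reserve = HRmax - HRrest = 176 - 45 = 131 bpm
Fraction = 90% = 0.9
Target = 45 + 0.9 * 131
Target = 45 + 117.9 = 162.9 bpm

162.9 bpm


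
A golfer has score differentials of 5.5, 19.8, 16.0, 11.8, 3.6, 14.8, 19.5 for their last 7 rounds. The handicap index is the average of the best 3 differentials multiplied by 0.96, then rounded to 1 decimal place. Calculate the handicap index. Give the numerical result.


All differentials: 5.5, 19.8, 16.0, 11.8, 3.6, 14.8, 19.5
Sorted: 3.6, 5.5, 11.8, 14.8, 16.0, 19.5, 19.8
Best 3: 3.6, 5.5, 11.8
Average of best = 20.9 / 3 = 6.9667
Raw index = 6.9667 * 0.96 = 6.688
Handicap index = round(6.688, 1) = 6.7

6.7


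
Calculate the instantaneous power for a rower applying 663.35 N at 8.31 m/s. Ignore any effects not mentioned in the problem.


P = F * v
P = 663.35 * 8.31
P = 5512.4385 W

5512.4385 W


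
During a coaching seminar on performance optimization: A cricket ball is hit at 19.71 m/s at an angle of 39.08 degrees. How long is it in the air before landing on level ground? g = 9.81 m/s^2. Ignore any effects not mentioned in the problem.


T = 2*v*sin(theta)/g
sin(theta) = sin(39.08 deg) = 0.6304
T = 2*19.71*0.6304 / 9.81
T = 24.8506 / 9.81 = 2.5332 s

2.5332 s


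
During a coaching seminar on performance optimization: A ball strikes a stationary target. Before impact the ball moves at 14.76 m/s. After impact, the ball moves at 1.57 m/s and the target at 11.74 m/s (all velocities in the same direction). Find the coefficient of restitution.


e = (v2_after - v1_after) / (v1_before - v2_before)
Numerator = 11.74 - 1.57 = 10.17
Denominator = 14.76 - 0 = 14.76
e = 10.17 / 14.76 = 0.689

0.689


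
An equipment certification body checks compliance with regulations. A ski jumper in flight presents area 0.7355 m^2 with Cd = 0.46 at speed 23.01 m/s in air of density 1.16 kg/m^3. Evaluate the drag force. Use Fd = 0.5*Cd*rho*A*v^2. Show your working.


Fd = 0.5 * Cd * rho * A * v^2
Fd = 0.5 * 0.46 * 1.16 * 0.7355 * 23.01^2
v^2 = 529.4601
Fd = 0.5 * 0.46 * 1.16 * 0.7355 * 529.4601 = 103.8967 N

103.8967 N


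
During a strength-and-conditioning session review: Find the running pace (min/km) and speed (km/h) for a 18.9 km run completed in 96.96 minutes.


Pace = time / distance = 96.96 min / 18.9 km = 5.1302 min/km
Speed = distance / time_in_hours = 18.9 / 1.616 hr
Speed = 11.6955 km/h

5.1302 min/km, 11.6955 km/h


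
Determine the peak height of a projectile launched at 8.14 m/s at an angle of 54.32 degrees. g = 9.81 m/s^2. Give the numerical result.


H = (v*sin(theta))^2 / (2*g)
vy = v*sin(theta) = 8.14 * sin(54.32 deg) = 6.612 m/s
H = vy^2 / (2*g) = 43.7188 / (2*9.81)
H = 43.7188 / 19.62 = 2.2283 m

2.2283 m


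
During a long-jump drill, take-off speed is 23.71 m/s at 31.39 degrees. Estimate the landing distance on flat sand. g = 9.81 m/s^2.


R = v^2 * sin(2*theta) / g
Convert angle to radians: theta = 31.39 deg = 0.5479 rad
sin(2*theta) = sin(1.0957) = 0.8893
R = 23.71^2 * 0.8893 / 9.81
R = 562.1641 * 0.8893 / 9.81 = 50.959 m

50.959 m


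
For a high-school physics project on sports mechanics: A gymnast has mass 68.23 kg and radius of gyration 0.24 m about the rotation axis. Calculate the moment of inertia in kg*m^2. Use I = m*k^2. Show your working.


I = m * k^2
I = 68.23 * 0.24^2
I = 68.23 * 0.0576 = 3.93 kg*m^2

3.93 kg*m^2


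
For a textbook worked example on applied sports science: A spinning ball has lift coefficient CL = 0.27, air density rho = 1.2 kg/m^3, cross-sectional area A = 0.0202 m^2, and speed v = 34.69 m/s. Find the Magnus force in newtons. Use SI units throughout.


FM = 0.5 * CL * rho * A * v^2
FM = 0.5 * 0.27 * 1.2 * 0.0202 * 34.69^2
v^2 = 1203.3961
FM = 0.5 * 0.27 * 1.2 * 0.0202 * 1203.3961 = 3.938 N

3.938 N


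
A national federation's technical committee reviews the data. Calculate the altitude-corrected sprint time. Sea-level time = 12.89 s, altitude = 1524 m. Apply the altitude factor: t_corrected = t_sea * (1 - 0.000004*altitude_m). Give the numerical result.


Correction factor = 1 - 0.000004 * 1524 = 0.993904
t_corrected = t_sea * factor = 12.89 * 0.993904
t_corrected = 12.8114 s

12.8114 s


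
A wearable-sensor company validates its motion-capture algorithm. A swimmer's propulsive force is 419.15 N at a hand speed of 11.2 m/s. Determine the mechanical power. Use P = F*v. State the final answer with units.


P = F * v
P = 419.15 * 11.2
P = 4694.48 W

4694.48 W


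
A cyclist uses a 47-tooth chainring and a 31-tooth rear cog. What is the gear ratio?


GR = front_teeth / rear_teeth
GR = 47 / 31
GR = 1.5161

1.5161


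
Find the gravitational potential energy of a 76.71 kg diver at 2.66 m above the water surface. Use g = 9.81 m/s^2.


PE = m * g * h
PE = 76.71 * 9.81 * 2.66
PE = 752.5251 * 2.66 = 2001.7168 J

2001.7168 J


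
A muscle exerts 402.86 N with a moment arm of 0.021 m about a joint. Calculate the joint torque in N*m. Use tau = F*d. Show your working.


tau = F * d
tau = 402.86 * 0.021
tau = 8.4601 N*m

8.4601 N*m


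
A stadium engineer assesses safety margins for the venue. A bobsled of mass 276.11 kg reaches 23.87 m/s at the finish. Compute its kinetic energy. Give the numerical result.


KE = 0.5 * m * v^2
KE = 0.5 * 276.11 * 23.87^2
KE = 0.5 * 276.11 * 569.7769 = 78660.5499 J

78660.5499 J


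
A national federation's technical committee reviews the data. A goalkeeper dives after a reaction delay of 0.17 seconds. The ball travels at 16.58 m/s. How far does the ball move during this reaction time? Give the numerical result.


d = v * t
d = 16.58 * 0.17
d = 2.8186 m

2.8186 m


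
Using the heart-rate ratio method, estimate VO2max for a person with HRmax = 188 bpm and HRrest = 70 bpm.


VO2max = 15.3 * HRmax / HRrest
VO2max = 15.3 * 188 / 70
VO2max = 2876.4 / 70 = 41.0914 mL/kg/min

41.0914 mL/kg/min


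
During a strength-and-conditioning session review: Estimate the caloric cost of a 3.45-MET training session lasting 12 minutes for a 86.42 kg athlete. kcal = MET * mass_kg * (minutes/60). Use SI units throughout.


kcal = MET * mass * time_hr
Convert time: 12 min = 0.2 hr
kcal = 3.45 * 86.42 * 0.2
kcal = 59.6298 kcal

59.6298 kcal


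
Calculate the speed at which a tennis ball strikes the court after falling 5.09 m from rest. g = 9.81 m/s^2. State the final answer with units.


v = sqrt(2 * g * h)
v = sqrt(2 * 9.81 * 5.09)
v = sqrt(99.8658) = 9.9933 m/s

9.9933 m/s


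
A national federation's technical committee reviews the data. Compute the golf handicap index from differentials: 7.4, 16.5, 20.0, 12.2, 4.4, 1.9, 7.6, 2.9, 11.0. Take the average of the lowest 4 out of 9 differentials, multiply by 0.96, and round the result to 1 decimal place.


All differentials: 7.4, 16.5, 20.0, 12.2, 4.4, 1.9, 7.6, 2.9, 11.0
Sorted: 1.9, 2.9, 4.4, 7.4, 7.6, 11.0, 12.2, 16.5, 20.0
Best 4: 1.9, 2.9, 4.4, 7.4
Average of best = 16.6 / 4 = 4.15
Raw index = 4.15 * 0.96 = 3.984
Handicap index = round(3.984, 1) = 4.0

4.0


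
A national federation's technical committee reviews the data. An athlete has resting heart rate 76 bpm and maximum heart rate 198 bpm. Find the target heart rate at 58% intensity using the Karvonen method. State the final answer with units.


Target = HRrest + pct*(HRmax - HRrest)
Heart rate reserve = HRmax - HRrest = 198 - 76 = 122 bpm
Fraction = 58% = 0.58
Target = 76 + 0.58 * 122
Target = 76 + 70.76 = 146.76 bpm

146.76 bpm


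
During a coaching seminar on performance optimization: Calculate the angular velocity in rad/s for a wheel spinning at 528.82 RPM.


omega = RPM * 2 * pi / 60
omega = 528.82 * 2 * 3.14159 / 60
omega = 3322.6741 / 60 = 55.3779 rad/s

55.3779 rad/s


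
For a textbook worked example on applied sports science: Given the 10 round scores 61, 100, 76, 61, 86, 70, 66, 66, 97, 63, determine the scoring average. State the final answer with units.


Average = sum / n
Sum = 746
Average = 746 / 10 = 74.6

74.6


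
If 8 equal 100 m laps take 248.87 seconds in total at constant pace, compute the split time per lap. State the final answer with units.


Split time = total_time / n_laps = 248.87 / 8
Split time = 31.1088 s per lap

31.1088 s


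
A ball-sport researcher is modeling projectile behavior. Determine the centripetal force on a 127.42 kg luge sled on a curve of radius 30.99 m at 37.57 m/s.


Fc = m * v^2 / r
v^2 = 37.57^2 = 1411.5049
Fc = 127.42 * 1411.5049 / 30.99
Fc = 179853.9544 / 30.99 = 5803.6126 N

5803.6126 N


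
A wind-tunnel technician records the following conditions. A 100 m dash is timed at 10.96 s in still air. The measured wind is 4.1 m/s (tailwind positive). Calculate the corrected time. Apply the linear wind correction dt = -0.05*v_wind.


dt = -0.05 * v_wind = -0.05 * 4.1 = -0.205 s
t_corrected = t_still + dt = 10.96 + (-0.205)
t_corrected = 10.755 s

10.755 s


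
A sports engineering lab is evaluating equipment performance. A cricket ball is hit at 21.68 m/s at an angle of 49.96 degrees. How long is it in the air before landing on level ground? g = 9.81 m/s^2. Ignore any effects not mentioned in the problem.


T = 2*v*sin(theta)/g
sin(theta) = sin(49.96 deg) = 0.7656
T = 2*21.68*0.7656 / 9.81
T = 33.1962 / 9.81 = 3.3839 s

3.3839 s


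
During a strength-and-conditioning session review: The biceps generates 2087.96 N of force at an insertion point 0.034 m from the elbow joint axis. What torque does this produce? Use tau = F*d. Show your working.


tau = F * d
tau = 2087.96 * 0.034
tau = 70.9906 N*m

70.9906 N*m


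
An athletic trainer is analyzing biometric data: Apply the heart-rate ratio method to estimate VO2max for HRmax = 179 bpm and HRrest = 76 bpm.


VO2max = 15.3 * HRmax / HRrest
VO2max = 15.3 * 179 / 76
VO2max = 2738.7 / 76 = 36.0355 mL/kg/min

36.0355 mL/kg/min


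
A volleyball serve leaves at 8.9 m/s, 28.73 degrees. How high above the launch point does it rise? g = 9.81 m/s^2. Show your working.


H = (v*sin(theta))^2 / (2*g)
vy = v*sin(theta) = 8.9 * sin(28.73 deg) = 4.2781 m/s
H = vy^2 / (2*g) = 18.3019 / (2*9.81)
H = 18.3019 / 19.62 = 0.9328 m

0.9328 m


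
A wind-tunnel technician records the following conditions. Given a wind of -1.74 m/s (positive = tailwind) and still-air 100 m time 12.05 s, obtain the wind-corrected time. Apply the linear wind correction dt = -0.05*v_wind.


dt = -0.05 * v_wind = -0.05 * -1.74 = 0.087 s
t_corrected = t_still + dt = 12.05 + (0.087)
t_corrected = 12.137 s

12.137 s


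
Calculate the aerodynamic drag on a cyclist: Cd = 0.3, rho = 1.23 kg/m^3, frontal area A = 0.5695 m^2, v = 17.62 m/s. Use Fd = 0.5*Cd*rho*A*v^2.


Fd = 0.5 * Cd * rho * A * v^2
Fd = 0.5 * 0.3 * 1.23 * 0.5695 * 17.62^2
v^2 = 310.4644
Fd = 0.5 * 0.3 * 1.23 * 0.5695 * 310.4644 = 32.6213 N

32.6213 N


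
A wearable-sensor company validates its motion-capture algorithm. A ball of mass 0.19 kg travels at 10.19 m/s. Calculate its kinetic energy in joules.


KE = 0.5 * m * v^2
KE = 0.5 * 0.19 * 10.19^2
KE = 0.5 * 0.19 * 103.8361 = 9.8644 J

9.8644 J


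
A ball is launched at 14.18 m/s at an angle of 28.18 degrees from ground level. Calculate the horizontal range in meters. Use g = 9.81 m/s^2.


R = v^2 * sin(2*theta) / g
Convert angle to radians: theta = 28.18 deg = 0.4918 rad
sin(2*theta) = sin(0.9837) = 0.8325
R = 14.18^2 * 0.8325 / 9.81
R = 201.0724 * 0.8325 / 9.81 = 17.0642 m

17.0642 m


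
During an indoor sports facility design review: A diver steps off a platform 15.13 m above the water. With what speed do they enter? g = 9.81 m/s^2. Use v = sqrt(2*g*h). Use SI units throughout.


v = sqrt(2 * g * h)
v = sqrt(2 * 9.81 * 15.13)
v = sqrt(296.8506) = 17.2294 m/s

17.2294 m/s


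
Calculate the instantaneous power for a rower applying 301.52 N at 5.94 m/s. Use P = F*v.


P = F * v
P = 301.52 * 5.94
P = 1791.0288 W

1791.0288 W


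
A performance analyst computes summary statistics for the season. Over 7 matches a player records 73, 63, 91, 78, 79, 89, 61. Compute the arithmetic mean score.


Average = sum / n
Sum = 534
Average = 534 / 7 = 76.2857

76.2857


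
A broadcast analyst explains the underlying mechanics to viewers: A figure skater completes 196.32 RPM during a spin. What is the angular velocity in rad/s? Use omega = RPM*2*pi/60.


omega = RPM * 2 * pi / 60
omega = 196.32 * 2 * 3.14159 / 60
omega = 1233.5149 / 60 = 20.5586 rad/s

20.5586 rad/s


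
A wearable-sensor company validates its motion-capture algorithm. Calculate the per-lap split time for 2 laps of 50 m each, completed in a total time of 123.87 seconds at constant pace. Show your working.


Split time = total_time / n_laps = 123.87 / 2
Split time = 61.935 s per lap

61.935 s


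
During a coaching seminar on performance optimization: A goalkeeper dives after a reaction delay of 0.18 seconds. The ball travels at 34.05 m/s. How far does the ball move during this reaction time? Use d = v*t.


d = v * t
d = 34.05 * 0.18
d = 6.129 m

6.129 m


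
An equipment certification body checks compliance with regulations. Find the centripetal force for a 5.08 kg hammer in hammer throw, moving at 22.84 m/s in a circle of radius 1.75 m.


Fc = m * v^2 / r
v^2 = 22.84^2 = 521.6656
Fc = 5.08 * 521.6656 / 1.75
Fc = 2650.0612 / 1.75 = 1514.3207 N

1514.3207 N


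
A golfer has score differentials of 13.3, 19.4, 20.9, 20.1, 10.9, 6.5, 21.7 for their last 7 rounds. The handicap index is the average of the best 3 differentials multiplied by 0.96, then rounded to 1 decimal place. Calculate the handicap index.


All differentials: 13.3, 19.4, 20.9, 20.1, 10.9, 6.5, 21.7
Sorted: 6.5, 10.9, 13.3, 19.4, 20.1, 20.9, 21.7
Best 3: 6.5, 10.9, 13.3
Average of best = 30.7 / 3 = 10.2333
Raw index = 10.2333 * 0.96 = 9.824
Handicap index = round(9.824, 1) = 9.8

9.8


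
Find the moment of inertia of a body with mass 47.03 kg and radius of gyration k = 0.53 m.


I = m * k^2
I = 47.03 * 0.53^2
I = 47.03 * 0.2809 = 13.2107 kg*m^2

13.2107 kg*m^2


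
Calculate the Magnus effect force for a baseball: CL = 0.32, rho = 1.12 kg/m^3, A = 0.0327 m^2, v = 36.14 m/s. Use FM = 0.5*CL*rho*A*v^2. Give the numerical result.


FM = 0.5 * CL * rho * A * v^2
FM = 0.5 * 0.32 * 1.12 * 0.0327 * 36.14^2
v^2 = 1306.0996
FM = 0.5 * 0.32 * 1.12 * 0.0327 * 1306.0996 = 7.6535 N

7.6535 N


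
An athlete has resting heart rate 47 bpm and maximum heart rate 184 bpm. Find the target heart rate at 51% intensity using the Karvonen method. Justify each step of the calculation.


Target = HRrest + pct*(HRmax - HRrest)
Heart rate reserve = HRmax - HRrest = 184 - 47 = 137 bpm
Fraction = 51% = 0.51
Target = 47 + 0.51 * 137
Target = 47 + 69.87 = 116.87 bpm

116.87 bpm


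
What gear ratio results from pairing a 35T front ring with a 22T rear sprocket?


GR = front_teeth / rear_teeth
GR = 35 / 22
GR = 1.5909

1.5909


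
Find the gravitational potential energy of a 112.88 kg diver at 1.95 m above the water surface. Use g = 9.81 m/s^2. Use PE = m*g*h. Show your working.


PE = m * g * h
PE = 112.88 * 9.81 * 1.95
PE = 1107.3528 * 1.95 = 2159.338 J

2159.338 J


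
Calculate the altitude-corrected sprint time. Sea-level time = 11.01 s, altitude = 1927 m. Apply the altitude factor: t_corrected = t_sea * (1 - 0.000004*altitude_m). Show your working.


Correction factor = 1 - 0.000004 * 1927 = 0.992292
t_corrected = t_sea * factor = 11.01 * 0.992292
t_corrected = 10.9251 s

10.9251 s


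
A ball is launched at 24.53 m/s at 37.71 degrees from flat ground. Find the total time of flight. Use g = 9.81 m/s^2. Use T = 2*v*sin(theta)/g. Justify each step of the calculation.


T = 2*v*sin(theta)/g
sin(theta) = sin(37.71 deg) = 0.6117
T = 2*24.53*0.6117 / 9.81
T = 30.0083 / 9.81 = 3.0589 s

3.0589 s


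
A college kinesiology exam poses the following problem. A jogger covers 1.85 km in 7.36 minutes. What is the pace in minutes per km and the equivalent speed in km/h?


Pace = time / distance = 7.36 min / 1.85 km = 3.9784 min/km
Speed = distance / time_in_hours = 1.85 / 0.1227 hr
Speed = 15.0815 km/h

3.9784 min/km, 15.0815 km/h


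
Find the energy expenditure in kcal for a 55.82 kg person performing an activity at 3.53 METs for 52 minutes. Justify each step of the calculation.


kcal = MET * mass * time_hr
Convert time: 52 min = 0.8667 hr
kcal = 3.53 * 55.82 * 0.8667
kcal = 170.772 kcal

170.772 kcal


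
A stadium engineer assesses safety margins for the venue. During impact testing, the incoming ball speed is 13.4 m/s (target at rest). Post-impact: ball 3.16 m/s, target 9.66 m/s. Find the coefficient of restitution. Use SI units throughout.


e = (v2_after - v1_after) / (v1_before - v2_before)
Numerator = 9.66 - 3.16 = 6.5
Denominator = 13.4 - 0 = 13.4
e = 6.5 / 13.4 = 0.4851

0.4851


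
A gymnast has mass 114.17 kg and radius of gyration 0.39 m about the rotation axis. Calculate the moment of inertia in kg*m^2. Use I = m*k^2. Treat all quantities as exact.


I = m * k^2
I = 114.17 * 0.39^2
I = 114.17 * 0.1521 = 17.3653 kg*m^2

17.3653 kg*m^2


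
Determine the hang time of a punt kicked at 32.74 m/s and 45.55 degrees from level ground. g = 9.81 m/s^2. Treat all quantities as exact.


T = 2*v*sin(theta)/g
sin(theta) = sin(45.55 deg) = 0.7139
T = 2*32.74*0.7139 / 9.81
T = 46.7437 / 9.81 = 4.7649 s

4.7649 s


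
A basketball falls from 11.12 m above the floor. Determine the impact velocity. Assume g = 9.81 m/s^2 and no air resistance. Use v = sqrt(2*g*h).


v = sqrt(2 * g * h)
v = sqrt(2 * 9.81 * 11.12)
v = sqrt(218.1744) = 14.7707 m/s

14.7707 m/s


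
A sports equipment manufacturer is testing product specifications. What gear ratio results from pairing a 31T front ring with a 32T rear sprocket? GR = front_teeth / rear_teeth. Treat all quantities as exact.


GR = front_teeth / rear_teeth
GR = 31 / 32
GR = 0.9688

0.9688


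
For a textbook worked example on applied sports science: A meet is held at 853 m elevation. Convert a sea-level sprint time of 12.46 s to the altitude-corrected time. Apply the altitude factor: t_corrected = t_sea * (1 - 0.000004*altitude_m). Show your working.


Correction factor = 1 - 0.000004 * 853 = 0.996588
t_corrected = t_sea * factor = 12.46 * 0.996588
t_corrected = 12.4175 s

12.4175 s


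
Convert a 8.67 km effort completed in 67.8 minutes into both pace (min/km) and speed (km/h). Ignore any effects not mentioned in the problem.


Pace = time / distance = 67.8 min / 8.67 km = 7.8201 min/km
Speed = distance / time_in_hours = 8.67 / 1.13 hr
Speed = 7.6726 km/h

7.8201 min/km, 7.6726 km/h


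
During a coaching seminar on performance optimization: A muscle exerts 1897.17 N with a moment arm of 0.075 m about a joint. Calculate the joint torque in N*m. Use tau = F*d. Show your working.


tau = F * d
tau = 1897.17 * 0.075
tau = 142.2877 N*m

142.2877 N*m


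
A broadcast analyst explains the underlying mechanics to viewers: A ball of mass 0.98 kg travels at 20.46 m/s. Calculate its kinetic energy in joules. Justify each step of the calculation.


KE = 0.5 * m * v^2
KE = 0.5 * 0.98 * 20.46^2
KE = 0.5 * 0.98 * 418.6116 = 205.1197 J

205.1197 J


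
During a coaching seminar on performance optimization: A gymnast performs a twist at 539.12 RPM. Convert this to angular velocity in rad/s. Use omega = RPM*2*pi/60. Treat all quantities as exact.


omega = RPM * 2 * pi / 60
omega = 539.12 * 2 * 3.14159 / 60
omega = 3387.3909 / 60 = 56.4565 rad/s

56.4565 rad/s


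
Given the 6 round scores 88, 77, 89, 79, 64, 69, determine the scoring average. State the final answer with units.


Average = sum / n
Sum = 466
Average = 466 / 6 = 77.6667

77.6667


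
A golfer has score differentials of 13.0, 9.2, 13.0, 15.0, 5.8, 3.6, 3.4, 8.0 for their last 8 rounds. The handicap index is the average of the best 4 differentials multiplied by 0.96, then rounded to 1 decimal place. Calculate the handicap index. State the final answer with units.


All differentials: 13.0, 9.2, 13.0, 15.0, 5.8, 3.6, 3.4, 8.0
Sorted: 3.4, 3.6, 5.8, 8.0, 9.2, 13.0, 13.0, 15.0
Best 4: 3.4, 3.6, 5.8, 8.0
Average of best = 20.8 / 4 = 5.2
Raw index = 5.2 * 0.96 = 4.992
Handicap index = round(4.992, 1) = 5.0

5.0


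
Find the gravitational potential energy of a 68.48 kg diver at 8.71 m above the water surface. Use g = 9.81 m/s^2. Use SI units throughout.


PE = m * g * h
PE = 68.48 * 9.81 * 8.71
PE = 671.7888 * 8.71 = 5851.2804 J

5851.2804 J


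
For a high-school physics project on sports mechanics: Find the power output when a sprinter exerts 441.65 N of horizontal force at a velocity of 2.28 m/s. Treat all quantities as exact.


P = F * v
P = 441.65 * 2.28
P = 1006.962 W

1006.962 W


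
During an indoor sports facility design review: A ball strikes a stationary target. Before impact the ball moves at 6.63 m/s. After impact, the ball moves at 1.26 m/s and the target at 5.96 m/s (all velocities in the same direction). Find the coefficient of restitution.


e = (v2_after - v1_after) / (v1_before - v2_before)
Numerator = 5.96 - 1.26 = 4.7
Denominator = 6.63 - 0 = 6.63
e = 4.7 / 6.63 = 0.7089

0.7089


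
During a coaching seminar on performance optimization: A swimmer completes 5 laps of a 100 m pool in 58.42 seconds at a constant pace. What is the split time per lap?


Split time = total_time / n_laps = 58.42 / 5
Split time = 11.684 s per lap

11.684 s


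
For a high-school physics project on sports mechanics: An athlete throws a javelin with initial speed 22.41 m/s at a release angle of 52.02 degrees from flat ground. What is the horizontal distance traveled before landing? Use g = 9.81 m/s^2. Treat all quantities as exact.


R = v^2 * sin(2*theta) / g
Convert angle to radians: theta = 52.02 deg = 0.9079 rad
sin(2*theta) = sin(1.8158) = 0.9701
R = 22.41^2 * 0.9701 / 9.81
R = 502.2081 * 0.9701 / 9.81 = 49.6642 m

49.6642 m


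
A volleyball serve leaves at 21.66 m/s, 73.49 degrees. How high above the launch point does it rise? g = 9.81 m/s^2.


H = (v*sin(theta))^2 / (2*g)
vy = v*sin(theta) = 21.66 * sin(73.49 deg) = 20.767 m/s
H = vy^2 / (2*g) = 431.2667 / (2*9.81)
H = 431.2667 / 19.62 = 21.981 m

21.981 m


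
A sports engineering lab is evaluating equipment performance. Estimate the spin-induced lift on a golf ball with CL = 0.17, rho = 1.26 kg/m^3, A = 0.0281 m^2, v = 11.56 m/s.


FM = 0.5 * CL * rho * A * v^2
FM = 0.5 * 0.17 * 1.26 * 0.0281 * 11.56^2
v^2 = 133.6336
FM = 0.5 * 0.17 * 1.26 * 0.0281 * 133.6336 = 0.4022 N

0.4022 N


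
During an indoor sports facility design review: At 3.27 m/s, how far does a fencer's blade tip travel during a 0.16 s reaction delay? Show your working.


d = v * t
d = 3.27 * 0.16
d = 0.5232 m

0.5232 m


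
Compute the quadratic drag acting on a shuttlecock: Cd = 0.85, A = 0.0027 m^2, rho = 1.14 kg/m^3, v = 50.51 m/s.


Fd = 0.5 * Cd * rho * A * v^2
Fd = 0.5 * 0.85 * 1.14 * 0.0027 * 50.51^2
v^2 = 2551.2601
Fd = 0.5 * 0.85 * 1.14 * 0.0027 * 2551.2601 = 3.3374 N

3.3374 N


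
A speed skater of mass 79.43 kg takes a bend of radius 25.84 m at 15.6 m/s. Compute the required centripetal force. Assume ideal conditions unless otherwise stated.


Fc = m * v^2 / r
v^2 = 15.6^2 = 243.36
Fc = 79.43 * 243.36 / 25.84
Fc = 19330.0848 / 25.84 = 748.0683 N

748.0683 N


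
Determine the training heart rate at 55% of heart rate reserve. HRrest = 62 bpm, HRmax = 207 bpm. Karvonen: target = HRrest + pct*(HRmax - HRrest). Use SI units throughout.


Target = HRrest + pct*(HRmax - HRrest)
Heart rate reserve = HRmax - HRrest = 207 - 62 = 145 bpm
Fraction = 55% = 0.55
Target = 62 + 0.55 * 145
Target = 62 + 79.75 = 141.75 bpm

141.75 bpm


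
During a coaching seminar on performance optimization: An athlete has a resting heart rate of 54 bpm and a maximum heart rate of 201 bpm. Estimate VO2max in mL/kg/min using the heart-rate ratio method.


VO2max = 15.3 * HRmax / HRrest
VO2max = 15.3 * 201 / 54
VO2max = 3075.3 / 54 = 56.95 mL/kg/min

56.95 mL/kg/min


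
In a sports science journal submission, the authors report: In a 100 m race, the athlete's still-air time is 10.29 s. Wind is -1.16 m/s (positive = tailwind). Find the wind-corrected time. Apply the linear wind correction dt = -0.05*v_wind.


dt = -0.05 * v_wind = -0.05 * -1.16 = 0.058 s
t_corrected = t_still + dt = 10.29 + (0.058)
t_corrected = 10.348 s

10.348 s


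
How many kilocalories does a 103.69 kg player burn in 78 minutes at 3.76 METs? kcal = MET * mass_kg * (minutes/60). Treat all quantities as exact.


kcal = MET * mass * time_hr
Convert time: 78 min = 1.3 hr
kcal = 3.76 * 103.69 * 1.3
kcal = 506.8367 kcal

506.8367 kcal


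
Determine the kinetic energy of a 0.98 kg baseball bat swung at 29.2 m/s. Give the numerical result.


KE = 0.5 * m * v^2
KE = 0.5 * 0.98 * 29.2^2
KE = 0.5 * 0.98 * 852.64 = 417.7936 J

417.7936 J


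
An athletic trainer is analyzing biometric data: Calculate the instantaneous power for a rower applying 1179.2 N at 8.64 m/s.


P = F * v
P = 1179.2 * 8.64
P = 10188.288 W

10188.288 W


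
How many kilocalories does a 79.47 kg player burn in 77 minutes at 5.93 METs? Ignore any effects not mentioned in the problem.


kcal = MET * mass * time_hr
Convert time: 77 min = 1.2833 hr
kcal = 5.93 * 79.47 * 1.2833
kcal = 604.7799 kcal

604.7799 kcal


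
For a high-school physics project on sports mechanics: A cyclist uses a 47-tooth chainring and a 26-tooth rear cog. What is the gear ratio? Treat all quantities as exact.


GR = front_teeth / rear_teeth
GR = 47 / 26
GR = 1.8077

1.8077


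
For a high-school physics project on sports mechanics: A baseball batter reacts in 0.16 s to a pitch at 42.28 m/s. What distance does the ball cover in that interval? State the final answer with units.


d = v * t
d = 42.28 * 0.16
d = 6.7648 m

6.7648 m


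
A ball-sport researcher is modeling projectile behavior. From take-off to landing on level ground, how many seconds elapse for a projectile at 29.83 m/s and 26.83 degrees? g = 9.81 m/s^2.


T = 2*v*sin(theta)/g
sin(theta) = sin(26.83 deg) = 0.4513
T = 2*29.83*0.4513 / 9.81
T = 26.9272 / 9.81 = 2.7449 s

2.7449 s


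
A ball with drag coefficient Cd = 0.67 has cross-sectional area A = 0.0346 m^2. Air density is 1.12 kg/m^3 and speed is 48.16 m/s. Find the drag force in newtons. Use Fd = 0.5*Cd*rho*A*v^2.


Fd = 0.5 * Cd * rho * A * v^2
Fd = 0.5 * 0.67 * 1.12 * 0.0346 * 48.16^2
v^2 = 2319.3856
Fd = 0.5 * 0.67 * 1.12 * 0.0346 * 2319.3856 = 30.1101 N

30.1101 N


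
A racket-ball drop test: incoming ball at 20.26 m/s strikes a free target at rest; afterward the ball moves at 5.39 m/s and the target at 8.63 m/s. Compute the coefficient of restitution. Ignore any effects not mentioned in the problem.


e = (v2_after - v1_after) / (v1_before - v2_before)
Numerator = 8.63 - 5.39 = 3.24
Denominator = 20.26 - 0 = 20.26
e = 3.24 / 20.26 = 0.1599

0.1599


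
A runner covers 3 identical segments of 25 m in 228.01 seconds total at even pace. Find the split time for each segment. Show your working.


Split time = total_time / n_laps = 228.01 / 3
Split time = 76.0033 s per lap

76.0033 s


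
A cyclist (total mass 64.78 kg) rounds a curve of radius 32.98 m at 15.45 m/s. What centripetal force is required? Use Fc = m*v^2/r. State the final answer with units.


Fc = m * v^2 / r
v^2 = 15.45^2 = 238.7025
Fc = 64.78 * 238.7025 / 32.98
Fc = 15463.1479 / 32.98 = 468.8644 N

468.8644 N


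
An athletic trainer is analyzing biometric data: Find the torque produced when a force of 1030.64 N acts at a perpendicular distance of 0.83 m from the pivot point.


tau = F * d
tau = 1030.64 * 0.83
tau = 855.4312 N*m

855.4312 N*m


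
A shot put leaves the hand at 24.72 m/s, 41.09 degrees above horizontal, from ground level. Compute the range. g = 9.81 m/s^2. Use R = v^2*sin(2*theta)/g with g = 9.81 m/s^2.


R = v^2 * sin(2*theta) / g
Convert angle to radians: theta = 41.09 deg = 0.7172 rad
sin(2*theta) = sin(1.4343) = 0.9907
R = 24.72^2 * 0.9907 / 9.81
R = 611.0784 * 0.9907 / 9.81 = 61.7121 m

61.7121 m


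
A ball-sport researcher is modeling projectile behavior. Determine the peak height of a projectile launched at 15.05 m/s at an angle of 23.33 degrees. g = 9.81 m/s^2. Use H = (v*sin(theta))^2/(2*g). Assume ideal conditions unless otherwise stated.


H = (v*sin(theta))^2 / (2*g)
vy = v*sin(theta) = 15.05 * sin(23.33 deg) = 5.9602 m/s
H = vy^2 / (2*g) = 35.5239 / (2*9.81)
H = 35.5239 / 19.62 = 1.8106 m

1.8106 m


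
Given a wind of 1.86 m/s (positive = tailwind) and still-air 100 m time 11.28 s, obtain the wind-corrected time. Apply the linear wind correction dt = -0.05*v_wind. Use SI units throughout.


dt = -0.05 * v_wind = -0.05 * 1.86 = -0.093 s
t_corrected = t_still + dt = 11.28 + (-0.093)
t_corrected = 11.187 s

11.187 s


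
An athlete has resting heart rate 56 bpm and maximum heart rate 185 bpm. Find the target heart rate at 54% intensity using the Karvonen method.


Target = HRrest + pct*(HRmax - HRrest)
Heart rate reserve = HRmax - HRrest = 185 - 56 = 129 bpm
Fraction = 54% = 0.54
Target = 56 + 0.54 * 129
Target = 56 + 69.66 = 125.66 bpm

125.66 bpm


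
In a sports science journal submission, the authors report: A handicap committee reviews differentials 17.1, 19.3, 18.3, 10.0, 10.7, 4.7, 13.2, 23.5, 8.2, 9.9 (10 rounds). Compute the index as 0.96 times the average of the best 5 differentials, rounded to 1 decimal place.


All differentials: 17.1, 19.3, 18.3, 10.0, 10.7, 4.7, 13.2, 23.5, 8.2, 9.9
Sorted: 4.7, 8.2, 9.9, 10.0, 10.7, 13.2, 17.1, 18.3, 19.3, 23.5
Best 5: 4.7, 8.2, 9.9, 10.0, 10.7
Average of best = 43.5 / 5 = 8.7
Raw index = 8.7 * 0.96 = 8.352
Handicap index = round(8.352, 1) = 8.4

8.4


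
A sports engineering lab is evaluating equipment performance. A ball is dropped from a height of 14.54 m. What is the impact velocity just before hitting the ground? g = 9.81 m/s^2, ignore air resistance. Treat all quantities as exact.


v = sqrt(2 * g * h)
v = sqrt(2 * 9.81 * 14.54)
v = sqrt(285.2748) = 16.8901 m/s

16.8901 m/s


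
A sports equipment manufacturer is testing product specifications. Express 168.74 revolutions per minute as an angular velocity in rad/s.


omega = RPM * 2 * pi / 60
omega = 168.74 * 2 * 3.14159 / 60
omega = 1060.2247 / 60 = 17.6704 rad/s

17.6704 rad/s


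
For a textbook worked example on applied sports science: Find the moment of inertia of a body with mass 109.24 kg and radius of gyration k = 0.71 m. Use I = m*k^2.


I = m * k^2
I = 109.24 * 0.71^2
I = 109.24 * 0.5041 = 55.0679 kg*m^2

55.0679 kg*m^2


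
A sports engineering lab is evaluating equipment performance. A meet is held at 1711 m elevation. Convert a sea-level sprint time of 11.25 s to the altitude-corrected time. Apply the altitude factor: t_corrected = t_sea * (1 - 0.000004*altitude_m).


Correction factor = 1 - 0.000004 * 1711 = 0.993156
t_corrected = t_sea * factor = 11.25 * 0.993156
t_corrected = 11.173 s

11.173 s


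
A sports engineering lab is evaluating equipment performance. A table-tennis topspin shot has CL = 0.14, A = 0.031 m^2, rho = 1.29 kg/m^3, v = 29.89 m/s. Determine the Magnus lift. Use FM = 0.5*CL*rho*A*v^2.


FM = 0.5 * CL * rho * A * v^2
FM = 0.5 * 0.14 * 1.29 * 0.031 * 29.89^2
v^2 = 893.4121
FM = 0.5 * 0.14 * 1.29 * 0.031 * 893.4121 = 2.5009 N

2.5009 N


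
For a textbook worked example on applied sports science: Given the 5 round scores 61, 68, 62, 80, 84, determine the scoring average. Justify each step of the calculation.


Average = sum / n
Sum = 355
Average = 355 / 5 = 71

71


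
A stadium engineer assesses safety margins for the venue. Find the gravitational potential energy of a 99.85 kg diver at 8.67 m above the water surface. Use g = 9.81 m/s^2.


PE = m * g * h
PE = 99.85 * 9.81 * 8.67
PE = 979.5285 * 8.67 = 8492.5121 J

8492.5121 J


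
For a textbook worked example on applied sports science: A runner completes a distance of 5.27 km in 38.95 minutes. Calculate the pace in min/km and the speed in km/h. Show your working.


Pace = time / distance = 38.95 min / 5.27 km = 7.3909 min/km
Speed = distance / time_in_hours = 5.27 / 0.6492 hr
Speed = 8.1181 km/h

7.3909 min/km, 8.1181 km/h


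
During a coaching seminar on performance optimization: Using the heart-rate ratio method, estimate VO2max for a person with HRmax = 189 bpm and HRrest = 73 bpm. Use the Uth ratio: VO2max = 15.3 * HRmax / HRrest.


VO2max = 15.3 * HRmax / HRrest
VO2max = 15.3 * 189 / 73
VO2max = 2891.7 / 73 = 39.6123 mL/kg/min

39.6123 mL/kg/min


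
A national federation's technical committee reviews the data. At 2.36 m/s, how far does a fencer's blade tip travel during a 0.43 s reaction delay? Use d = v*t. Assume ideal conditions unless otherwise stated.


d = v * t
d = 2.36 * 0.43
d = 1.0148 m

1.0148 m


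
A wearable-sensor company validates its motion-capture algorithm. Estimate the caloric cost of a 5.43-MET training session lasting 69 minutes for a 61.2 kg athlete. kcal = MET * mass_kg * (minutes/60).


kcal = MET * mass * time_hr
Convert time: 69 min = 1.15 hr
kcal = 5.43 * 61.2 * 1.15
kcal = 382.1634 kcal

382.1634 kcal


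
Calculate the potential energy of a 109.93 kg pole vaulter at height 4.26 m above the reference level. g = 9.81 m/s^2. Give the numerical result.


PE = m * g * h
PE = 109.93 * 9.81 * 4.26
PE = 1078.4133 * 4.26 = 4594.0407 J

4594.0407 J


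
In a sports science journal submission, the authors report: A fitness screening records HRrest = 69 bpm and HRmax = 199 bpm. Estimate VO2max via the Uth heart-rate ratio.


VO2max = 15.3 * HRmax / HRrest
VO2max = 15.3 * 199 / 69
VO2max = 3044.7 / 69 = 44.1261 mL/kg/min

44.1261 mL/kg/min


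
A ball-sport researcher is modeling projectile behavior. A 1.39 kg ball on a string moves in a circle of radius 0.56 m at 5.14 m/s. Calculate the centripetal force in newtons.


Fc = m * v^2 / r
v^2 = 5.14^2 = 26.4196
Fc = 1.39 * 26.4196 / 0.56
Fc = 36.7232 / 0.56 = 65.5772 N

65.5772 N


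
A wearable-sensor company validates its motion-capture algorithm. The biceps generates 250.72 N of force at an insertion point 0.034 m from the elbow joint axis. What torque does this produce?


tau = F * d
tau = 250.72 * 0.034
tau = 8.5245 N*m

8.5245 N*m


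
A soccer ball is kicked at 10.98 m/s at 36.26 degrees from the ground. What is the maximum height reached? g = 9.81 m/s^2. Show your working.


H = (v*sin(theta))^2 / (2*g)
vy = v*sin(theta) = 10.98 * sin(36.26 deg) = 6.4941 m/s
H = vy^2 / (2*g) = 42.1737 / (2*9.81)
H = 42.1737 / 19.62 = 2.1495 m

2.1495 m
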